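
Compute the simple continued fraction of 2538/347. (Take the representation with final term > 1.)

2538 = 7×347 + 109
347 = 3×109 + 20
109 = 5×20 + 9
20 = 2×9 + 2
9 = 4×2 + 1
2 = 2×1 + 0  (stop)
So 2538/347 = [7; 3, 5, 2, 4, 2].

[7; 3, 5, 2, 4, 2]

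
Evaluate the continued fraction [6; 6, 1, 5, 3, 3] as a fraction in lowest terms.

Using pₖ = aₖpₖ₋₁ + pₖ₋₂ and qₖ = aₖqₖ₋₁ + qₖ₋₂:
  k=0: a=6, p=6, q=1
  k=1: a=6, p=37, q=6
  k=2: a=1, p=43, q=7
  k=3: a=5, p=252, q=41
  k=4: a=3, p=799, q=130
  k=5: a=3, p=2649, q=431

2649/431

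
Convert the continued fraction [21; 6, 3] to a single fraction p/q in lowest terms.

Fold from the inside: start with 3/1.
  6 + 1/3 = 19/3
  21 + 3/19 = 402/19

402/19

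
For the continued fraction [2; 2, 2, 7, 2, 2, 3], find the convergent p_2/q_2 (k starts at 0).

Using pₖ = aₖpₖ₋₁ + pₖ₋₂, qₖ = aₖqₖ₋₁ + qₖ₋₂ (with p₋₁=1, p₋₂=0, q₋₁=0, q₋₂=1):
  k=0: a=2, p=2, q=1
  k=1: a=2, p=5, q=2
  k=2: a=2, p=12, q=5

12/5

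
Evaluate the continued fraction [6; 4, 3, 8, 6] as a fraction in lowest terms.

4119/661

Using pₖ = aₖpₖ₋₁ + pₖ₋₂ and qₖ = aₖqₖ₋₁ + qₖ₋₂:
  k=0: a=6, p=6, q=1
  k=1: a=4, p=25, q=4
  k=2: a=3, p=81, q=13
  k=3: a=8, p=673, q=108
  k=4: a=6, p=4119, q=661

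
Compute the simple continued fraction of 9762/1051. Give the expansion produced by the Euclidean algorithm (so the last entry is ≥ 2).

[9; 3, 2, 7, 2, 9]

9762 = 9×1051 + 303
1051 = 3×303 + 142
303 = 2×142 + 19
142 = 7×19 + 9
19 = 2×9 + 1
9 = 9×1 + 0  (stop)
So 9762/1051 = [9; 3, 2, 7, 2, 9].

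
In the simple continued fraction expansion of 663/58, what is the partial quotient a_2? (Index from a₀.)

663 = 11·58 + 25   →  a_0 = 11
58 = 2·25 + 8   →  a_1 = 2
25 = 3·8 + 1   →  a_2 = 3

3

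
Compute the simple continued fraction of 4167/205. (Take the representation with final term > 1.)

4167 = 20×205 + 67
205 = 3×67 + 4
67 = 16×4 + 3
4 = 1×3 + 1
3 = 3×1 + 0  (stop)
So 4167/205 = [20; 3, 16, 1, 3].

[20; 3, 16, 1, 3]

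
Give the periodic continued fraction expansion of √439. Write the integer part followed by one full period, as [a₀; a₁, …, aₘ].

a₀ = ⌊√439⌋ = 20.
With m₀=0, d₀=1 and mₖ₊₁ = dₖaₖ − mₖ, dₖ₊₁ = (n − mₖ₊₁²)/dₖ, aₖ₊₁ = ⌊(a₀+mₖ₊₁)/dₖ₊₁⌋:
  k=1: m=20, d=39, a=1
  k=2: m=19, d=2, a=19
  k=3: m=19, d=39, a=1
  k=4: m=20, d=1, a=40
d=1 and a=2a₀=40 at k=4, so the next step gives (m, d) = (20, 39) again — its k=1 value — and the period has length 4.

[20; 1, 19, 1, 40]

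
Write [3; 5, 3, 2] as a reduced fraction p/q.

118/37

Fold from the inside: start with 2/1.
  3 + 1/2 = 7/2
  5 + 2/7 = 37/7
  3 + 7/37 = 118/37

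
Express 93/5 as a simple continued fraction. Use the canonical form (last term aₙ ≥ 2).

[18; 1, 1, 2]

93 = 18*5 + 3
5 = 1*3 + 2
3 = 1*2 + 1
2 = 2*1 + 0  (stop)
So 93/5 = [18; 1, 1, 2].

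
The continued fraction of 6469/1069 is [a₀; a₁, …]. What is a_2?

6469 = 6·1069 + 55   →  a_0 = 6
1069 = 19·55 + 24   →  a_1 = 19
55 = 2·24 + 7   →  a_2 = 2

2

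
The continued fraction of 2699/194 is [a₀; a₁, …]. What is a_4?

2699 = 13·194 + 177   →  a_0 = 13
194 = 1·177 + 17   →  a_1 = 1
177 = 10·17 + 7   →  a_2 = 10
17 = 2·7 + 3   →  a_3 = 2
7 = 2·3 + 1   →  a_4 = 2

2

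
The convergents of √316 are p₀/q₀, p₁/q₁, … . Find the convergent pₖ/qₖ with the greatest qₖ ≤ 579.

√316 = [17; 1, 3, 2, 8, 2, 3, 1, 34, …] (period length 8).
Convergents:
  p_0/q_0 = 17/1
  p_1/q_1 = 18/1
  p_2/q_2 = 71/4
  p_3/q_3 = 160/9
  p_4/q_4 = 1351/76
  p_5/q_5 = 2862/161
  p_6/q_6 = 9937/559
  p_7/q_7 = 12799/720
q_6 = 559 ≤ 579 < 720 = q_7, so the answer is 9937/559.

9937/559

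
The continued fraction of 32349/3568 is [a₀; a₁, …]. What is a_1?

32349 = 9·3568 + 237   →  a_0 = 9
3568 = 15·237 + 13   →  a_1 = 15

15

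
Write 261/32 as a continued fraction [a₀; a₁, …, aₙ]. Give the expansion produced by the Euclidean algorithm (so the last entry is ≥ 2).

[8; 6, 2, 2]

261 = 8×32 + 5
32 = 6×5 + 2
5 = 2×2 + 1
2 = 2×1 + 0  (stop)
So 261/32 = [8; 6, 2, 2].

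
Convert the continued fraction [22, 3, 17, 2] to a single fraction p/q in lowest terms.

Using pₖ = aₖpₖ₋₁ + pₖ₋₂ and qₖ = aₖqₖ₋₁ + qₖ₋₂:
  k=0: a=22, p=22, q=1
  k=1: a=3, p=67, q=3
  k=2: a=17, p=1161, q=52
  k=3: a=2, p=2389, q=107

2389/107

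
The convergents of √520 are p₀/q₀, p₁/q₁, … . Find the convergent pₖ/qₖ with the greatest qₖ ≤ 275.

√520 = [22; 1, 4, 11, 4, 1, 44, …] (period length 6).
Convergents:
  p_0/q_0 = 22/1
  p_1/q_1 = 23/1
  p_2/q_2 = 114/5
  p_3/q_3 = 1277/56
  p_4/q_4 = 5222/229
  p_5/q_5 = 6499/285
q_4 = 229 ≤ 275 < 285 = q_5, so the answer is 5222/229.

5222/229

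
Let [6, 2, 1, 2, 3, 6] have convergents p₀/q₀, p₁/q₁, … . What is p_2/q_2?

19/3

Using pₖ = aₖpₖ₋₁ + pₖ₋₂, qₖ = aₖqₖ₋₁ + qₖ₋₂ (with p₋₁=1, p₋₂=0, q₋₁=0, q₋₂=1):
  k=0: a=6, p=6, q=1
  k=1: a=2, p=13, q=2
  k=2: a=1, p=19, q=3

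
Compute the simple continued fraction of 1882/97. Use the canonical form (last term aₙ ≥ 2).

[19; 2, 2, 19]

1882 = 19*97 + 39
97 = 2*39 + 19
39 = 2*19 + 1
19 = 19*1 + 0  (stop)
So 1882/97 = [19; 2, 2, 19].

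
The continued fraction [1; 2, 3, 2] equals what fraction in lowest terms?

Fold from the inside: start with 2/1.
  3 + 1/2 = 7/2
  2 + 2/7 = 16/7
  1 + 7/16 = 23/16

23/16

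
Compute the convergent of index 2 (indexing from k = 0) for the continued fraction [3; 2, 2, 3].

Using pₖ = aₖpₖ₋₁ + pₖ₋₂, qₖ = aₖqₖ₋₁ + qₖ₋₂ (with p₋₁=1, p₋₂=0, q₋₁=0, q₋₂=1):
  k=0: a=3, p=3, q=1
  k=1: a=2, p=7, q=2
  k=2: a=2, p=17, q=5

17/5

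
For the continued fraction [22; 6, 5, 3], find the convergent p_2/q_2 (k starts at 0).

687/31

Using pₖ = aₖpₖ₋₁ + pₖ₋₂, qₖ = aₖqₖ₋₁ + qₖ₋₂ (with p₋₁=1, p₋₂=0, q₋₁=0, q₋₂=1):
  k=0: a=22, p=22, q=1
  k=1: a=6, p=133, q=6
  k=2: a=5, p=687, q=31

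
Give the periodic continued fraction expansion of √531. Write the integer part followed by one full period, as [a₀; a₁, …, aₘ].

[23; 23, 46]

a₀ = ⌊√531⌋ = 23.
With m₀=0, d₀=1 and mₖ₊₁ = dₖaₖ − mₖ, dₖ₊₁ = (n − mₖ₊₁²)/dₖ, aₖ₊₁ = ⌊(a₀+mₖ₊₁)/dₖ₊₁⌋:
  k=1: m=23, d=2, a=23
  k=2: m=23, d=1, a=46
d=1 and a=2a₀=46 at k=2, so the next step gives (m, d) = (23, 2) again — its k=1 value — and the period has length 2.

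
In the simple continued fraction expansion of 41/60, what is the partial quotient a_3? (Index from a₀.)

41 = 0·60 + 41   →  a_0 = 0
60 = 1·41 + 19   →  a_1 = 1
41 = 2·19 + 3   →  a_2 = 2
19 = 6·3 + 1   →  a_3 = 6

6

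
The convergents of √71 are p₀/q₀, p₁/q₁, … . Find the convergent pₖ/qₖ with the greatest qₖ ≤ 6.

√71 = [8; 2, 2, 1, 7, 1, 2, 2, 16, …] (period length 8).
Convergents:
  p_0/q_0 = 8/1
  p_1/q_1 = 17/2
  p_2/q_2 = 42/5
  p_3/q_3 = 59/7
q_2 = 5 ≤ 6 < 7 = q_3, so the answer is 42/5.

42/5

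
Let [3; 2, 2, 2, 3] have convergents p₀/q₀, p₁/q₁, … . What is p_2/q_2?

17/5

Using pₖ = aₖpₖ₋₁ + pₖ₋₂, qₖ = aₖqₖ₋₁ + qₖ₋₂ (with p₋₁=1, p₋₂=0, q₋₁=0, q₋₂=1):
  k=0: a=3, p=3, q=1
  k=1: a=2, p=7, q=2
  k=2: a=2, p=17, q=5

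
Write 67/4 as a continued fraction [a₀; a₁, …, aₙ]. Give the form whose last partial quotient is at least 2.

[16; 1, 3]

67 = 16·4 + 3
4 = 1·3 + 1
3 = 3·1 + 0  (stop)
So 67/4 = [16; 1, 3].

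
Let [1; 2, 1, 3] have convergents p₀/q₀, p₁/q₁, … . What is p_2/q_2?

Using pₖ = aₖpₖ₋₁ + pₖ₋₂, qₖ = aₖqₖ₋₁ + qₖ₋₂ (with p₋₁=1, p₋₂=0, q₋₁=0, q₋₂=1):
  k=0: a=1, p=1, q=1
  k=1: a=2, p=3, q=2
  k=2: a=1, p=4, q=3

4/3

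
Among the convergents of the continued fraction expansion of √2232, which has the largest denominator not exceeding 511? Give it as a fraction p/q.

7937/168

√2232 = [47; 4, 10, 4, 94, …] (period length 4).
Convergents:
  p_0/q_0 = 47/1
  p_1/q_1 = 189/4
  p_2/q_2 = 1937/41
  p_3/q_3 = 7937/168
  p_4/q_4 = 748015/15833
q_3 = 168 ≤ 511 < 15833 = q_4, so the answer is 7937/168.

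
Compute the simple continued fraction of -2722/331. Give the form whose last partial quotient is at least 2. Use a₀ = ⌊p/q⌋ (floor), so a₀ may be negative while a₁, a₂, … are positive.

-2722 = -9*331 + 257
331 = 1*257 + 74
257 = 3*74 + 35
74 = 2*35 + 4
35 = 8*4 + 3
4 = 1*3 + 1
3 = 3*1 + 0  (stop)
So -2722/331 = [-9; 1, 3, 2, 8, 1, 3].

[-9; 1, 3, 2, 8, 1, 3]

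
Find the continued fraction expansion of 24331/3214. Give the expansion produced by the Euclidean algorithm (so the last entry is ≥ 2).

24331 = 7·3214 + 1833
3214 = 1·1833 + 1381
1833 = 1·1381 + 452
1381 = 3·452 + 25
452 = 18·25 + 2
25 = 12·2 + 1
2 = 2·1 + 0  (stop)
So 24331/3214 = [7; 1, 1, 3, 18, 12, 2].

[7; 1, 1, 3, 18, 12, 2]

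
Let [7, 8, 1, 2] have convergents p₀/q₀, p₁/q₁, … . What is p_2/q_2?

Using pₖ = aₖpₖ₋₁ + pₖ₋₂, qₖ = aₖqₖ₋₁ + qₖ₋₂ (with p₋₁=1, p₋₂=0, q₋₁=0, q₋₂=1):
  k=0: a=7, p=7, q=1
  k=1: a=8, p=57, q=8
  k=2: a=1, p=64, q=9

64/9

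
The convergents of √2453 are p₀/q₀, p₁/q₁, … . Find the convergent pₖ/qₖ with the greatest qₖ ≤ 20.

√2453 = [49; 1, 1, 8, 1, 1, 98, …] (period length 6).
Convergents:
  p_0/q_0 = 49/1
  p_1/q_1 = 50/1
  p_2/q_2 = 99/2
  p_3/q_3 = 842/17
  p_4/q_4 = 941/19
  p_5/q_5 = 1783/36
q_4 = 19 ≤ 20 < 36 = q_5, so the answer is 941/19.

941/19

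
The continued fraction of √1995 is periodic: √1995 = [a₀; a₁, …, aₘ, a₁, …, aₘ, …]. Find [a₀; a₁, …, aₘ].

a₀ = ⌊√1995⌋ = 44.
With m₀=0, d₀=1 and mₖ₊₁ = dₖaₖ − mₖ, dₖ₊₁ = (n − mₖ₊₁²)/dₖ, aₖ₊₁ = ⌊(a₀+mₖ₊₁)/dₖ₊₁⌋:
  k=1: m=44, d=59, a=1
  k=2: m=15, d=30, a=1
  k=3: m=15, d=59, a=1
  k=4: m=44, d=1, a=88
d=1 and a=2a₀=88 at k=4, so the next step gives (m, d) = (44, 59) again — its k=1 value — and the period has length 4.

[44; 1, 1, 1, 88]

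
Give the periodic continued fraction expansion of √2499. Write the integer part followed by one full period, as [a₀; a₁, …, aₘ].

a₀ = ⌊√2499⌋ = 49.
With m₀=0, d₀=1 and mₖ₊₁ = dₖaₖ − mₖ, dₖ₊₁ = (n − mₖ₊₁²)/dₖ, aₖ₊₁ = ⌊(a₀+mₖ₊₁)/dₖ₊₁⌋:
  k=1: m=49, d=98, a=1
  k=2: m=49, d=1, a=98
d=1 and a=2a₀=98 at k=2, so the next step gives (m, d) = (49, 98) again — its k=1 value — and the period has length 2.

[49; 1, 98]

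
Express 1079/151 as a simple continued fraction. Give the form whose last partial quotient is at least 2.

1079 = 7·151 + 22
151 = 6·22 + 19
22 = 1·19 + 3
19 = 6·3 + 1
3 = 3·1 + 0  (stop)
So 1079/151 = [7; 6, 1, 6, 3].

[7; 6, 1, 6, 3]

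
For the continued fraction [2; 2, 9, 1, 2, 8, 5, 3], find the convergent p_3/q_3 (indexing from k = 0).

Using pₖ = aₖpₖ₋₁ + pₖ₋₂, qₖ = aₖqₖ₋₁ + qₖ₋₂ (with p₋₁=1, p₋₂=0, q₋₁=0, q₋₂=1):
  k=0: a=2, p=2, q=1
  k=1: a=2, p=5, q=2
  k=2: a=9, p=47, q=19
  k=3: a=1, p=52, q=21

52/21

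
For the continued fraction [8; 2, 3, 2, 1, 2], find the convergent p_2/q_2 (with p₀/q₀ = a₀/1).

59/7

Using pₖ = aₖpₖ₋₁ + pₖ₋₂, qₖ = aₖqₖ₋₁ + qₖ₋₂ (with p₋₁=1, p₋₂=0, q₋₁=0, q₋₂=1):
  k=0: a=8, p=8, q=1
  k=1: a=2, p=17, q=2
  k=2: a=3, p=59, q=7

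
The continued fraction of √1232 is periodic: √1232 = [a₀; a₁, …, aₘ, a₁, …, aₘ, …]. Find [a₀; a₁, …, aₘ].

a₀ = ⌊√1232⌋ = 35.
With m₀=0, d₀=1 and mₖ₊₁ = dₖaₖ − mₖ, dₖ₊₁ = (n − mₖ₊₁²)/dₖ, aₖ₊₁ = ⌊(a₀+mₖ₊₁)/dₖ₊₁⌋:
  k=1: m=35, d=7, a=10
  k=2: m=35, d=1, a=70
d=1 and a=2a₀=70 at k=2, so the next step gives (m, d) = (35, 7) again — its k=1 value — and the period has length 2.

[35; 10, 70]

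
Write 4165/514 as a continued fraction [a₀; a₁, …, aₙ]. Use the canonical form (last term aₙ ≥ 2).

4165 = 8·514 + 53
514 = 9·53 + 37
53 = 1·37 + 16
37 = 2·16 + 5
16 = 3·5 + 1
5 = 5·1 + 0  (stop)
So 4165/514 = [8; 9, 1, 2, 3, 5].

[8; 9, 1, 2, 3, 5]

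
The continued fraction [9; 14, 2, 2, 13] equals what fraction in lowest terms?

Using pₖ = aₖpₖ₋₁ + pₖ₋₂ and qₖ = aₖqₖ₋₁ + qₖ₋₂:
  k=0: a=9, p=9, q=1
  k=1: a=14, p=127, q=14
  k=2: a=2, p=263, q=29
  k=3: a=2, p=653, q=72
  k=4: a=13, p=8752, q=965

8752/965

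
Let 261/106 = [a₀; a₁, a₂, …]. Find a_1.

261 = 2·106 + 49   →  a_0 = 2
106 = 2·49 + 8   →  a_1 = 2

2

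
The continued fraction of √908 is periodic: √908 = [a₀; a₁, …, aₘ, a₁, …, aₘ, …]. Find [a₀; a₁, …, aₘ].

a₀ = ⌊√908⌋ = 30.
With m₀=0, d₀=1 and mₖ₊₁ = dₖaₖ − mₖ, dₖ₊₁ = (n − mₖ₊₁²)/dₖ, aₖ₊₁ = ⌊(a₀+mₖ₊₁)/dₖ₊₁⌋:
  k=1: m=30, d=8, a=7
  k=2: m=26, d=29, a=1
  k=3: m=3, d=31, a=1
  k=4: m=28, d=4, a=14
  k=5: m=28, d=31, a=1
  k=6: m=3, d=29, a=1
  k=7: m=26, d=8, a=7
  k=8: m=30, d=1, a=60
d=1 and a=2a₀=60 at k=8, so the next step gives (m, d) = (30, 8) again — its k=1 value — and the period has length 8.

[30; 7, 1, 1, 14, 1, 1, 7, 60]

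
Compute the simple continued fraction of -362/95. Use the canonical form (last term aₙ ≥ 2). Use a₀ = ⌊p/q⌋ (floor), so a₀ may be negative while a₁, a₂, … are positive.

[-4; 5, 3, 1, 1, 2]

-362 = -4*95 + 18
95 = 5*18 + 5
18 = 3*5 + 3
5 = 1*3 + 2
3 = 1*2 + 1
2 = 2*1 + 0  (stop)
So -362/95 = [-4; 5, 3, 1, 1, 2].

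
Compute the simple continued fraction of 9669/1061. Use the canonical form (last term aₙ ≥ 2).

[9; 8, 1, 5, 3, 6]

9669 = 9·1061 + 120
1061 = 8·120 + 101
120 = 1·101 + 19
101 = 5·19 + 6
19 = 3·6 + 1
6 = 6·1 + 0  (stop)
So 9669/1061 = [9; 8, 1, 5, 3, 6].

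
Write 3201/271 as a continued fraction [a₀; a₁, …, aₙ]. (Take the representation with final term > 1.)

[11; 1, 4, 3, 5, 3]

3201 = 11×271 + 220
271 = 1×220 + 51
220 = 4×51 + 16
51 = 3×16 + 3
16 = 5×3 + 1
3 = 3×1 + 0  (stop)
So 3201/271 = [11; 1, 4, 3, 5, 3].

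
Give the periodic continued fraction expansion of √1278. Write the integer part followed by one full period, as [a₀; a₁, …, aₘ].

a₀ = ⌊√1278⌋ = 35.

[35; 1, 2, 1, 70]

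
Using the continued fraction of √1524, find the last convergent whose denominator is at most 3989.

79209/2029

√1524 = [39; 26, 78, …] (period length 2).
Convergents:
  p_0/q_0 = 39/1
  p_1/q_1 = 1015/26
  p_2/q_2 = 79209/2029
  p_3/q_3 = 2060449/52780
q_2 = 2029 ≤ 3989 < 52780 = q_3, so the answer is 79209/2029.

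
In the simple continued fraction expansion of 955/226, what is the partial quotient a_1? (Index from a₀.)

4

955 = 4·226 + 51   →  a_0 = 4
226 = 4·51 + 22   →  a_1 = 4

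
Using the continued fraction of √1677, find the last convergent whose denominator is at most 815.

√1677 = [40; 1, 19, 2, 19, 1, 80, …] (period length 6).
Convergents:
  p_0/q_0 = 40/1
  p_1/q_1 = 41/1
  p_2/q_2 = 819/20
  p_3/q_3 = 1679/41
  p_4/q_4 = 32720/799
  p_5/q_5 = 34399/840
q_4 = 799 ≤ 815 < 840 = q_5, so the answer is 32720/799.

32720/799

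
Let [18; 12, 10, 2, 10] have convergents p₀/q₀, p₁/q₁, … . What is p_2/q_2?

2188/121

Using pₖ = aₖpₖ₋₁ + pₖ₋₂, qₖ = aₖqₖ₋₁ + qₖ₋₂ (with p₋₁=1, p₋₂=0, q₋₁=0, q₋₂=1):
  k=0: a=18, p=18, q=1
  k=1: a=12, p=217, q=12
  k=2: a=10, p=2188, q=121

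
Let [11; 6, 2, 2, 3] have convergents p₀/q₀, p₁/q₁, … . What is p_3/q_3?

357/32

Using pₖ = aₖpₖ₋₁ + pₖ₋₂, qₖ = aₖqₖ₋₁ + qₖ₋₂ (with p₋₁=1, p₋₂=0, q₋₁=0, q₋₂=1):
  k=0: a=11, p=11, q=1
  k=1: a=6, p=67, q=6
  k=2: a=2, p=145, q=13
  k=3: a=2, p=357, q=32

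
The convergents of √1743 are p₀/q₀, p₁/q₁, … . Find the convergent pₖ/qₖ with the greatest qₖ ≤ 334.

√1743 = [41; 1, 2, 1, 82, …] (period length 4).
Convergents:
  p_0/q_0 = 41/1
  p_1/q_1 = 42/1
  p_2/q_2 = 125/3
  p_3/q_3 = 167/4
  p_4/q_4 = 13819/331
  p_5/q_5 = 13986/335
q_4 = 331 ≤ 334 < 335 = q_5, so the answer is 13819/331.

13819/331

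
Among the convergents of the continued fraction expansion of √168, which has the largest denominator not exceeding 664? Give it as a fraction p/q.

√168 = [12; 1, 24, …] (period length 2).
Convergents:
  p_0/q_0 = 12/1
  p_1/q_1 = 13/1
  p_2/q_2 = 324/25
  p_3/q_3 = 337/26
  p_4/q_4 = 8412/649
  p_5/q_5 = 8749/675
q_4 = 649 ≤ 664 < 675 = q_5, so the answer is 8412/649.

8412/649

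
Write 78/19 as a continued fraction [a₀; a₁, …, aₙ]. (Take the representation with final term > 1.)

78 = 4·19 + 2
19 = 9·2 + 1
2 = 2·1 + 0  (stop)
So 78/19 = [4; 9, 2].

[4; 9, 2]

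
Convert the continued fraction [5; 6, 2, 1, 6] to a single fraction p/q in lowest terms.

Using pₖ = aₖpₖ₋₁ + pₖ₋₂ and qₖ = aₖqₖ₋₁ + qₖ₋₂:
  k=0: a=5, p=5, q=1
  k=1: a=6, p=31, q=6
  k=2: a=2, p=67, q=13
  k=3: a=1, p=98, q=19
  k=4: a=6, p=655, q=127

655/127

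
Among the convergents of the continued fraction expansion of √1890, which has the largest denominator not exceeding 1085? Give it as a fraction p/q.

46213/1063

√1890 = [43; 2, 9, 6, 9, 2, 86, …] (period length 6).
Convergents:
  p_0/q_0 = 43/1
  p_1/q_1 = 87/2
  p_2/q_2 = 826/19
  p_3/q_3 = 5043/116
  p_4/q_4 = 46213/1063
  p_5/q_5 = 97469/2242
q_4 = 1063 ≤ 1085 < 2242 = q_5, so the answer is 46213/1063.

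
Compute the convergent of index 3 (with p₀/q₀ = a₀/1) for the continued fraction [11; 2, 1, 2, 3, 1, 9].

91/8

Using pₖ = aₖpₖ₋₁ + pₖ₋₂, qₖ = aₖqₖ₋₁ + qₖ₋₂ (with p₋₁=1, p₋₂=0, q₋₁=0, q₋₂=1):
  k=0: a=11, p=11, q=1
  k=1: a=2, p=23, q=2
  k=2: a=1, p=34, q=3
  k=3: a=2, p=91, q=8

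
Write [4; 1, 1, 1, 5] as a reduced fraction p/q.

Using pₖ = aₖpₖ₋₁ + pₖ₋₂ and qₖ = aₖqₖ₋₁ + qₖ₋₂:
  k=0: a=4, p=4, q=1
  k=1: a=1, p=5, q=1
  k=2: a=1, p=9, q=2
  k=3: a=1, p=14, q=3
  k=4: a=5, p=79, q=17

79/17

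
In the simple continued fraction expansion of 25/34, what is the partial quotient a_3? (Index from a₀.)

1

25 = 0·34 + 25   →  a_0 = 0
34 = 1·25 + 9   →  a_1 = 1
25 = 2·9 + 7   →  a_2 = 2
9 = 1·7 + 2   →  a_3 = 1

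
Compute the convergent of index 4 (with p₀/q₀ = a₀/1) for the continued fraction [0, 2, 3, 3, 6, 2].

Using pₖ = aₖpₖ₋₁ + pₖ₋₂, qₖ = aₖqₖ₋₁ + qₖ₋₂ (with p₋₁=1, p₋₂=0, q₋₁=0, q₋₂=1):
  k=0: a=0, p=0, q=1
  k=1: a=2, p=1, q=2
  k=2: a=3, p=3, q=7
  k=3: a=3, p=10, q=23
  k=4: a=6, p=63, q=145

63/145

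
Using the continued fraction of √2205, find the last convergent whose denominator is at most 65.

√2205 = [46; 1, 22, 2, 22, 1, 92, …] (period length 6).
Convergents:
  p_0/q_0 = 46/1
  p_1/q_1 = 47/1
  p_2/q_2 = 1080/23
  p_3/q_3 = 2207/47
  p_4/q_4 = 49634/1057
q_3 = 47 ≤ 65 < 1057 = q_4, so the answer is 2207/47.

2207/47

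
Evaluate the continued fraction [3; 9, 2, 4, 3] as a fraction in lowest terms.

Using pₖ = aₖpₖ₋₁ + pₖ₋₂ and qₖ = aₖqₖ₋₁ + qₖ₋₂:
  k=0: a=3, p=3, q=1
  k=1: a=9, p=28, q=9
  k=2: a=2, p=59, q=19
  k=3: a=4, p=264, q=85
  k=4: a=3, p=851, q=274

851/274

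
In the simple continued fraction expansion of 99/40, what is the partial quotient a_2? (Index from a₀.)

99 = 2·40 + 19   →  a_0 = 2
40 = 2·19 + 2   →  a_1 = 2
19 = 9·2 + 1   →  a_2 = 9

9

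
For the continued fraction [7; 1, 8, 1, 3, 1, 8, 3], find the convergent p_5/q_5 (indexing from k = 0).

Using pₖ = aₖpₖ₋₁ + pₖ₋₂, qₖ = aₖqₖ₋₁ + qₖ₋₂ (with p₋₁=1, p₋₂=0, q₋₁=0, q₋₂=1):
  k=0: a=7, p=7, q=1
  k=1: a=1, p=8, q=1
  k=2: a=8, p=71, q=9
  k=3: a=1, p=79, q=10
  k=4: a=3, p=308, q=39
  k=5: a=1, p=387, q=49

387/49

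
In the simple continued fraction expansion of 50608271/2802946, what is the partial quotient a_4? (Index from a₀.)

50608271 = 18·2802946 + 155243   →  a_0 = 18
2802946 = 18·155243 + 8572   →  a_1 = 18
155243 = 18·8572 + 947   →  a_2 = 18
8572 = 9·947 + 49   →  a_3 = 9
947 = 19·49 + 16   →  a_4 = 19

19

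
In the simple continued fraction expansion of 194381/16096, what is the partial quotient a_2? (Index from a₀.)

194381 = 12·16096 + 1229   →  a_0 = 12
16096 = 13·1229 + 119   →  a_1 = 13
1229 = 10·119 + 39   →  a_2 = 10

10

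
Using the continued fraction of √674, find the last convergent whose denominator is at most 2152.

35074/1351

√674 = [25; 1, 24, 1, 50, …] (period length 4).
Convergents:
  p_0/q_0 = 25/1
  p_1/q_1 = 26/1
  p_2/q_2 = 649/25
  p_3/q_3 = 675/26
  p_4/q_4 = 34399/1325
  p_5/q_5 = 35074/1351
  p_6/q_6 = 876175/33749
q_5 = 1351 ≤ 2152 < 33749 = q_6, so the answer is 35074/1351.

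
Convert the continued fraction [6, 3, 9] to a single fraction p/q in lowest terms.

Fold from the inside: start with 9/1.
  3 + 1/9 = 28/9
  6 + 9/28 = 177/28

177/28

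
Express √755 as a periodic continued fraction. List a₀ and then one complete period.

a₀ = ⌊√755⌋ = 27.

[27; 2, 10, 2, 54]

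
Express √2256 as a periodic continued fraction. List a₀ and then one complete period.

[47; 2, 94]

a₀ = ⌊√2256⌋ = 47.
With m₀=0, d₀=1 and mₖ₊₁ = dₖaₖ − mₖ, dₖ₊₁ = (n − mₖ₊₁²)/dₖ, aₖ₊₁ = ⌊(a₀+mₖ₊₁)/dₖ₊₁⌋:
  k=1: m=47, d=47, a=2
  k=2: m=47, d=1, a=94
d=1 and a=2a₀=94 at k=2, so the next step gives (m, d) = (47, 47) again — its k=1 value — and the period has length 2.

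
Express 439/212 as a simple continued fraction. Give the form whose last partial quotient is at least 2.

439 = 2·212 + 15
212 = 14·15 + 2
15 = 7·2 + 1
2 = 2·1 + 0  (stop)
So 439/212 = [2; 14, 7, 2].

[2; 14, 7, 2]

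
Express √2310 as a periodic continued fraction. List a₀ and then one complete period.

[48; 16, 96]

a₀ = ⌊√2310⌋ = 48.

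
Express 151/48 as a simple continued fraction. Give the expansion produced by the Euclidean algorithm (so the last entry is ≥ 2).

151 = 3*48 + 7
48 = 6*7 + 6
7 = 1*6 + 1
6 = 6*1 + 0  (stop)
So 151/48 = [3; 6, 1, 6].

[3; 6, 1, 6]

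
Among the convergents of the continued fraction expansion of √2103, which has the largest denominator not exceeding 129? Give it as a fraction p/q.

4861/106

√2103 = [45; 1, 6, 15, 6, 1, 90, …] (period length 6).
Convergents:
  p_0/q_0 = 45/1
  p_1/q_1 = 46/1
  p_2/q_2 = 321/7
  p_3/q_3 = 4861/106
  p_4/q_4 = 29487/643
q_3 = 106 ≤ 129 < 643 = q_4, so the answer is 4861/106.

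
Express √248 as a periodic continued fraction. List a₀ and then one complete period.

a₀ = ⌊√248⌋ = 15.

[15; 1, 2, 1, 30]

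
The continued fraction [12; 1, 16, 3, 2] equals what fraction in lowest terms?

1566/121

Fold from the inside: start with 2/1.
  3 + 1/2 = 7/2
  16 + 2/7 = 114/7
  1 + 7/114 = 121/114
  12 + 114/121 = 1566/121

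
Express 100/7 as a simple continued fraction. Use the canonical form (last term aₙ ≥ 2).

100 = 14*7 + 2
7 = 3*2 + 1
2 = 2*1 + 0  (stop)
So 100/7 = [14; 3, 2].

[14; 3, 2]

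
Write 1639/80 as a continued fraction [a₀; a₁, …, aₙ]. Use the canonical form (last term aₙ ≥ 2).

1639 = 20*80 + 39
80 = 2*39 + 2
39 = 19*2 + 1
2 = 2*1 + 0  (stop)
So 1639/80 = [20; 2, 19, 2].

[20; 2, 19, 2]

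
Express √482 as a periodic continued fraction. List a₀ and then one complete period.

a₀ = ⌊√482⌋ = 21.
With m₀=0, d₀=1 and mₖ₊₁ = dₖaₖ − mₖ, dₖ₊₁ = (n − mₖ₊₁²)/dₖ, aₖ₊₁ = ⌊(a₀+mₖ₊₁)/dₖ₊₁⌋:
  k=1: m=21, d=41, a=1
  k=2: m=20, d=2, a=20
  k=3: m=20, d=41, a=1
  k=4: m=21, d=1, a=42
d=1 and a=2a₀=42 at k=4, so the next step gives (m, d) = (21, 41) again — its k=1 value — and the period has length 4.

[21; 1, 20, 1, 42]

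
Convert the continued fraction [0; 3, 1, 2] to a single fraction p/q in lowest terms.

Using pₖ = aₖpₖ₋₁ + pₖ₋₂ and qₖ = aₖqₖ₋₁ + qₖ₋₂:
  k=0: a=0, p=0, q=1
  k=1: a=3, p=1, q=3
  k=2: a=1, p=1, q=4
  k=3: a=2, p=3, q=11

3/11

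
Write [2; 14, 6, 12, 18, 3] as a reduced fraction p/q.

118283/57125

Using pₖ = aₖpₖ₋₁ + pₖ₋₂ and qₖ = aₖqₖ₋₁ + qₖ₋₂:
  k=0: a=2, p=2, q=1
  k=1: a=14, p=29, q=14
  k=2: a=6, p=176, q=85
  k=3: a=12, p=2141, q=1034
  k=4: a=18, p=38714, q=18697
  k=5: a=3, p=118283, q=57125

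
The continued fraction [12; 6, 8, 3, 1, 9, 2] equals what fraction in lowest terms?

Using pₖ = aₖpₖ₋₁ + pₖ₋₂ and qₖ = aₖqₖ₋₁ + qₖ₋₂:
  k=0: a=12, p=12, q=1
  k=1: a=6, p=73, q=6
  k=2: a=8, p=596, q=49
  k=3: a=3, p=1861, q=153
  k=4: a=1, p=2457, q=202
  k=5: a=9, p=23974, q=1971
  k=6: a=2, p=50405, q=4144

50405/4144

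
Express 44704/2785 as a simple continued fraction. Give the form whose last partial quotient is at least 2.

44704 = 16×2785 + 144
2785 = 19×144 + 49
144 = 2×49 + 46
49 = 1×46 + 3
46 = 15×3 + 1
3 = 3×1 + 0  (stop)
So 44704/2785 = [16; 19, 2, 1, 15, 3].

[16; 19, 2, 1, 15, 3]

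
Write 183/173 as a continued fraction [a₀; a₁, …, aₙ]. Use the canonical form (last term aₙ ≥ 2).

[1; 17, 3, 3]

183 = 1·173 + 10
173 = 17·10 + 3
10 = 3·3 + 1
3 = 3·1 + 0  (stop)
So 183/173 = [1; 17, 3, 3].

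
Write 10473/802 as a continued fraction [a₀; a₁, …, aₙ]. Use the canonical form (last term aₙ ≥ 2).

10473 = 13×802 + 47
802 = 17×47 + 3
47 = 15×3 + 2
3 = 1×2 + 1
2 = 2×1 + 0  (stop)
So 10473/802 = [13; 17, 15, 1, 2].

[13; 17, 15, 1, 2]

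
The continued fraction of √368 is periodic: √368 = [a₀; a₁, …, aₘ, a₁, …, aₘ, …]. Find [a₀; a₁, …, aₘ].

a₀ = ⌊√368⌋ = 19.
With m₀=0, d₀=1 and mₖ₊₁ = dₖaₖ − mₖ, dₖ₊₁ = (n − mₖ₊₁²)/dₖ, aₖ₊₁ = ⌊(a₀+mₖ₊₁)/dₖ₊₁⌋:
  k=1: m=19, d=7, a=5
  k=2: m=16, d=16, a=2
  k=3: m=16, d=7, a=5
  k=4: m=19, d=1, a=38
d=1 and a=2a₀=38 at k=4, so the next step gives (m, d) = (19, 7) again — its k=1 value — and the period has length 4.

[19; 5, 2, 5, 38]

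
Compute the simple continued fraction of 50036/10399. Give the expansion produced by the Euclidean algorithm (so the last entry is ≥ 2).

50036 = 4·10399 + 8440
10399 = 1·8440 + 1959
8440 = 4·1959 + 604
1959 = 3·604 + 147
604 = 4·147 + 16
147 = 9·16 + 3
16 = 5·3 + 1
3 = 3·1 + 0  (stop)
So 50036/10399 = [4; 1, 4, 3, 4, 9, 5, 3].

[4; 1, 4, 3, 4, 9, 5, 3]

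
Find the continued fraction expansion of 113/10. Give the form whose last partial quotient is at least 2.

[11; 3, 3]

113 = 11·10 + 3
10 = 3·3 + 1
3 = 3·1 + 0  (stop)
So 113/10 = [11; 3, 3].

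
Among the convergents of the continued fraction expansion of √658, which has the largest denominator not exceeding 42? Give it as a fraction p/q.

√658 = [25; 1, 1, 1, 6, 1, 1, 1, 50, …] (period length 8).
Convergents:
  p_0/q_0 = 25/1
  p_1/q_1 = 26/1
  p_2/q_2 = 51/2
  p_3/q_3 = 77/3
  p_4/q_4 = 513/20
  p_5/q_5 = 590/23
  p_6/q_6 = 1103/43
q_5 = 23 ≤ 42 < 43 = q_6, so the answer is 590/23.

590/23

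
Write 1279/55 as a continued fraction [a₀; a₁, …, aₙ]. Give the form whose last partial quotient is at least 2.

1279 = 23×55 + 14
55 = 3×14 + 13
14 = 1×13 + 1
13 = 13×1 + 0  (stop)
So 1279/55 = [23; 3, 1, 13].

[23; 3, 1, 13]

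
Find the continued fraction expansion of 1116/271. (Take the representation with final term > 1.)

[4; 8, 2, 7, 2]

1116 = 4·271 + 32
271 = 8·32 + 15
32 = 2·15 + 2
15 = 7·2 + 1
2 = 2·1 + 0  (stop)
So 1116/271 = [4; 8, 2, 7, 2].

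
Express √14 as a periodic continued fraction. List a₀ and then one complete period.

a₀ = ⌊√14⌋ = 3.
With m₀=0, d₀=1 and mₖ₊₁ = dₖaₖ − mₖ, dₖ₊₁ = (n − mₖ₊₁²)/dₖ, aₖ₊₁ = ⌊(a₀+mₖ₊₁)/dₖ₊₁⌋:
  k=1: m=3, d=5, a=1
  k=2: m=2, d=2, a=2
  k=3: m=2, d=5, a=1
  k=4: m=3, d=1, a=6
d=1 and a=2a₀=6 at k=4, so the next step gives (m, d) = (3, 5) again — its k=1 value — and the period has length 4.

[3; 1, 2, 1, 6]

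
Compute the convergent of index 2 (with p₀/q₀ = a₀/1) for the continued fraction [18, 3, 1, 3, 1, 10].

Using pₖ = aₖpₖ₋₁ + pₖ₋₂, qₖ = aₖqₖ₋₁ + qₖ₋₂ (with p₋₁=1, p₋₂=0, q₋₁=0, q₋₂=1):
  k=0: a=18, p=18, q=1
  k=1: a=3, p=55, q=3
  k=2: a=1, p=73, q=4

73/4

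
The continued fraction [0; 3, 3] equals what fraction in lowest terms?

3/10

Using pₖ = aₖpₖ₋₁ + pₖ₋₂ and qₖ = aₖqₖ₋₁ + qₖ₋₂:
  k=0: a=0, p=0, q=1
  k=1: a=3, p=1, q=3
  k=2: a=3, p=3, q=10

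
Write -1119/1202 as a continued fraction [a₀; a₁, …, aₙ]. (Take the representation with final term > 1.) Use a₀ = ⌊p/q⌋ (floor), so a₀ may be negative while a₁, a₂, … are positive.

[-1; 14, 2, 13, 3]

-1119 = -1*1202 + 83
1202 = 14*83 + 40
83 = 2*40 + 3
40 = 13*3 + 1
3 = 3*1 + 0  (stop)
So -1119/1202 = [-1; 14, 2, 13, 3].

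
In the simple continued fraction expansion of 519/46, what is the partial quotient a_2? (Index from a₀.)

1

519 = 11·46 + 13   →  a_0 = 11
46 = 3·13 + 7   →  a_1 = 3
13 = 1·7 + 6   →  a_2 = 1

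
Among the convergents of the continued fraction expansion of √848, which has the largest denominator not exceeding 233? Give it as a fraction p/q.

√848 = [29; 8, 3, 3, 3, 8, 58, …] (period length 6).
Convergents:
  p_0/q_0 = 29/1
  p_1/q_1 = 233/8
  p_2/q_2 = 728/25
  p_3/q_3 = 2417/83
  p_4/q_4 = 7979/274
q_3 = 83 ≤ 233 < 274 = q_4, so the answer is 2417/83.

2417/83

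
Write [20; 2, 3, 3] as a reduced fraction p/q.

Using pₖ = aₖpₖ₋₁ + pₖ₋₂ and qₖ = aₖqₖ₋₁ + qₖ₋₂:
  k=0: a=20, p=20, q=1
  k=1: a=2, p=41, q=2
  k=2: a=3, p=143, q=7
  k=3: a=3, p=470, q=23

470/23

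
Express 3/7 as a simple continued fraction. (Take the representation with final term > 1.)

[0; 2, 3]

3 = 0·7 + 3
7 = 2·3 + 1
3 = 3·1 + 0  (stop)
So 3/7 = [0; 2, 3].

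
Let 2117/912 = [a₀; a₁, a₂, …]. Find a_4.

7

2117 = 2·912 + 293   →  a_0 = 2
912 = 3·293 + 33   →  a_1 = 3
293 = 8·33 + 29   →  a_2 = 8
33 = 1·29 + 4   →  a_3 = 1
29 = 7·4 + 1   →  a_4 = 7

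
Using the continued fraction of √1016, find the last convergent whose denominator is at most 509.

16033/503

√1016 = [31; 1, 6, 1, 62, …] (period length 4).
Convergents:
  p_0/q_0 = 31/1
  p_1/q_1 = 32/1
  p_2/q_2 = 223/7
  p_3/q_3 = 255/8
  p_4/q_4 = 16033/503
  p_5/q_5 = 16288/511
q_4 = 503 ≤ 509 < 511 = q_5, so the answer is 16033/503.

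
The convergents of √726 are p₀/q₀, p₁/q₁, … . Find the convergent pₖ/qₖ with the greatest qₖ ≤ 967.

√726 = [26; 1, 16, 1, 52, …] (period length 4).
Convergents:
  p_0/q_0 = 26/1
  p_1/q_1 = 27/1
  p_2/q_2 = 458/17
  p_3/q_3 = 485/18
  p_4/q_4 = 25678/953
  p_5/q_5 = 26163/971
q_4 = 953 ≤ 967 < 971 = q_5, so the answer is 25678/953.

25678/953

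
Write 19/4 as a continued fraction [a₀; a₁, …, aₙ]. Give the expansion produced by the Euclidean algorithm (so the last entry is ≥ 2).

[4; 1, 3]

19 = 4*4 + 3
4 = 1*3 + 1
3 = 3*1 + 0  (stop)
So 19/4 = [4; 1, 3].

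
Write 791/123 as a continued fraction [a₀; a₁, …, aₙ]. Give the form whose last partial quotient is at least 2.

[6; 2, 3, 8, 2]

791 = 6*123 + 53
123 = 2*53 + 17
53 = 3*17 + 2
17 = 8*2 + 1
2 = 2*1 + 0  (stop)
So 791/123 = [6; 2, 3, 8, 2].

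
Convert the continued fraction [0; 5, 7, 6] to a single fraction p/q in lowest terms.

43/221

Fold from the inside: start with 6/1.
  7 + 1/6 = 43/6
  5 + 6/43 = 221/43
  0 + 43/221 = 43/221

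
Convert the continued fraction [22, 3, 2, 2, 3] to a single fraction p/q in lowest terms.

1293/58

Fold from the inside: start with 3/1.
  2 + 1/3 = 7/3
  2 + 3/7 = 17/7
  3 + 7/17 = 58/17
  22 + 17/58 = 1293/58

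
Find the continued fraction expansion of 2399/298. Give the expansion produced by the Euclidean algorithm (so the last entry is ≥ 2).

[8; 19, 1, 6, 2]

2399 = 8*298 + 15
298 = 19*15 + 13
15 = 1*13 + 2
13 = 6*2 + 1
2 = 2*1 + 0  (stop)
So 2399/298 = [8; 19, 1, 6, 2].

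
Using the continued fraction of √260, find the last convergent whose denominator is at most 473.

√260 = [16; 8, 32, …] (period length 2).
Convergents:
  p_0/q_0 = 16/1
  p_1/q_1 = 129/8
  p_2/q_2 = 4144/257
  p_3/q_3 = 33281/2064
q_2 = 257 ≤ 473 < 2064 = q_3, so the answer is 4144/257.

4144/257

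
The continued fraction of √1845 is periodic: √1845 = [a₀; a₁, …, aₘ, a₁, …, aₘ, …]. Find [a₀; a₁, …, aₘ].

a₀ = ⌊√1845⌋ = 42.
With m₀=0, d₀=1 and mₖ₊₁ = dₖaₖ − mₖ, dₖ₊₁ = (n − mₖ₊₁²)/dₖ, aₖ₊₁ = ⌊(a₀+mₖ₊₁)/dₖ₊₁⌋:
  k=1: m=42, d=81, a=1
  k=2: m=39, d=4, a=20
  k=3: m=41, d=41, a=2
  k=4: m=41, d=4, a=20
  k=5: m=39, d=81, a=1
  k=6: m=42, d=1, a=84
d=1 and a=2a₀=84 at k=6, so the next step gives (m, d) = (42, 81) again — its k=1 value — and the period has length 6.

[42; 1, 20, 2, 20, 1, 84]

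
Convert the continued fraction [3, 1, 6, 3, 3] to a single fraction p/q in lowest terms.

282/73

Fold from the inside: start with 3/1.
  3 + 1/3 = 10/3
  6 + 3/10 = 63/10
  1 + 10/63 = 73/63
  3 + 63/73 = 282/73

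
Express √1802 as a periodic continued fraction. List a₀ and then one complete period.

[42; 2, 4, 2, 84]

a₀ = ⌊√1802⌋ = 42.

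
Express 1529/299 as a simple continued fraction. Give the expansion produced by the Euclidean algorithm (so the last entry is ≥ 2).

1529 = 5·299 + 34
299 = 8·34 + 27
34 = 1·27 + 7
27 = 3·7 + 6
7 = 1·6 + 1
6 = 6·1 + 0  (stop)
So 1529/299 = [5; 8, 1, 3, 1, 6].

[5; 8, 1, 3, 1, 6]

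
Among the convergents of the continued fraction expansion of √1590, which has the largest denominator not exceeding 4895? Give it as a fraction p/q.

√1590 = [39; 1, 6, 1, 78, …] (period length 4).
Convergents:
  p_0/q_0 = 39/1
  p_1/q_1 = 40/1
  p_2/q_2 = 279/7
  p_3/q_3 = 319/8
  p_4/q_4 = 25161/631
  p_5/q_5 = 25480/639
  p_6/q_6 = 178041/4465
  p_7/q_7 = 203521/5104
q_6 = 4465 ≤ 4895 < 5104 = q_7, so the answer is 178041/4465.

178041/4465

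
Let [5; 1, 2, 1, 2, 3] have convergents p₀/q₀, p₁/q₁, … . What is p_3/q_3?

23/4

Using pₖ = aₖpₖ₋₁ + pₖ₋₂, qₖ = aₖqₖ₋₁ + qₖ₋₂ (with p₋₁=1, p₋₂=0, q₋₁=0, q₋₂=1):
  k=0: a=5, p=5, q=1
  k=1: a=1, p=6, q=1
  k=2: a=2, p=17, q=3
  k=3: a=1, p=23, q=4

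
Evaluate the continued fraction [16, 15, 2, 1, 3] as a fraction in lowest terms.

Fold from the inside: start with 3/1.
  1 + 1/3 = 4/3
  2 + 3/4 = 11/4
  15 + 4/11 = 169/11
  16 + 11/169 = 2715/169

2715/169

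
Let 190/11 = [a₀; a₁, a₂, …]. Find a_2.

1

190 = 17·11 + 3   →  a_0 = 17
11 = 3·3 + 2   →  a_1 = 3
3 = 1·2 + 1   →  a_2 = 1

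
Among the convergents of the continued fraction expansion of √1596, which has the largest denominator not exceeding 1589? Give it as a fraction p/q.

63081/1579

√1596 = [39; 1, 18, 1, 78, …] (period length 4).
Convergents:
  p_0/q_0 = 39/1
  p_1/q_1 = 40/1
  p_2/q_2 = 759/19
  p_3/q_3 = 799/20
  p_4/q_4 = 63081/1579
  p_5/q_5 = 63880/1599
q_4 = 1579 ≤ 1589 < 1599 = q_5, so the answer is 63081/1579.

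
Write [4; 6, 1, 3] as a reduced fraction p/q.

Using pₖ = aₖpₖ₋₁ + pₖ₋₂ and qₖ = aₖqₖ₋₁ + qₖ₋₂:
  k=0: a=4, p=4, q=1
  k=1: a=6, p=25, q=6
  k=2: a=1, p=29, q=7
  k=3: a=3, p=112, q=27

112/27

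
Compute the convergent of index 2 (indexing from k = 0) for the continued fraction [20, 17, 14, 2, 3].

Using pₖ = aₖpₖ₋₁ + pₖ₋₂, qₖ = aₖqₖ₋₁ + qₖ₋₂ (with p₋₁=1, p₋₂=0, q₋₁=0, q₋₂=1):
  k=0: a=20, p=20, q=1
  k=1: a=17, p=341, q=17
  k=2: a=14, p=4794, q=239

4794/239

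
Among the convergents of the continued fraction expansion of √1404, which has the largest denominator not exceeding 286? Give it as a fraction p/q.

3747/100

√1404 = [37; 2, 7, 1, 4, 1, 7, 2, 74, …] (period length 8).
Convergents:
  p_0/q_0 = 37/1
  p_1/q_1 = 75/2
  p_2/q_2 = 562/15
  p_3/q_3 = 637/17
  p_4/q_4 = 3110/83
  p_5/q_5 = 3747/100
  p_6/q_6 = 29339/783
q_5 = 100 ≤ 286 < 783 = q_6, so the answer is 3747/100.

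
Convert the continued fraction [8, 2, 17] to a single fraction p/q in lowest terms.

Using pₖ = aₖpₖ₋₁ + pₖ₋₂ and qₖ = aₖqₖ₋₁ + qₖ₋₂:
  k=0: a=8, p=8, q=1
  k=1: a=2, p=17, q=2
  k=2: a=17, p=297, q=35

297/35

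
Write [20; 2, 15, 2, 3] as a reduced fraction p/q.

4568/223

Using pₖ = aₖpₖ₋₁ + pₖ₋₂ and qₖ = aₖqₖ₋₁ + qₖ₋₂:
  k=0: a=20, p=20, q=1
  k=1: a=2, p=41, q=2
  k=2: a=15, p=635, q=31
  k=3: a=2, p=1311, q=64
  k=4: a=3, p=4568, q=223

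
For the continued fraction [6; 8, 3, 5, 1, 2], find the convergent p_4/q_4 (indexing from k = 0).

967/158

Using pₖ = aₖpₖ₋₁ + pₖ₋₂, qₖ = aₖqₖ₋₁ + qₖ₋₂ (with p₋₁=1, p₋₂=0, q₋₁=0, q₋₂=1):
  k=0: a=6, p=6, q=1
  k=1: a=8, p=49, q=8
  k=2: a=3, p=153, q=25
  k=3: a=5, p=814, q=133
  k=4: a=1, p=967, q=158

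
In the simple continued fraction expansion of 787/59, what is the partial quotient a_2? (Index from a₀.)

1

787 = 13·59 + 20   →  a_0 = 13
59 = 2·20 + 19   →  a_1 = 2
20 = 1·19 + 1   →  a_2 = 1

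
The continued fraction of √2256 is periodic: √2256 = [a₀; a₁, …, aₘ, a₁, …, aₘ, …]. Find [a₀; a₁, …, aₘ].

a₀ = ⌊√2256⌋ = 47.
With m₀=0, d₀=1 and mₖ₊₁ = dₖaₖ − mₖ, dₖ₊₁ = (n − mₖ₊₁²)/dₖ, aₖ₊₁ = ⌊(a₀+mₖ₊₁)/dₖ₊₁⌋:
  k=1: m=47, d=47, a=2
  k=2: m=47, d=1, a=94
d=1 and a=2a₀=94 at k=2, so the next step gives (m, d) = (47, 47) again — its k=1 value — and the period has length 2.

[47; 2, 94]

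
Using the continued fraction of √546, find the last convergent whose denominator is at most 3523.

65707/2812

√546 = [23; 2, 1, 2, 1, 2, 46, …] (period length 6).
Convergents:
  p_0/q_0 = 23/1
  p_1/q_1 = 47/2
  p_2/q_2 = 70/3
  p_3/q_3 = 187/8
  p_4/q_4 = 257/11
  p_5/q_5 = 701/30
  p_6/q_6 = 32503/1391
  p_7/q_7 = 65707/2812
  p_8/q_8 = 98210/4203
q_7 = 2812 ≤ 3523 < 4203 = q_8, so the answer is 65707/2812.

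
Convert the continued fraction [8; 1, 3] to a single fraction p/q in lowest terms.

Fold from the inside: start with 3/1.
  1 + 1/3 = 4/3
  8 + 3/4 = 35/4

35/4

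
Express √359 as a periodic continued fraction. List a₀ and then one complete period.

a₀ = ⌊√359⌋ = 18.

[18; 1, 17, 1, 36]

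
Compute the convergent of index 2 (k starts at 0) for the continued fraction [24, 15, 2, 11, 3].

Using pₖ = aₖpₖ₋₁ + pₖ₋₂, qₖ = aₖqₖ₋₁ + qₖ₋₂ (with p₋₁=1, p₋₂=0, q₋₁=0, q₋₂=1):
  k=0: a=24, p=24, q=1
  k=1: a=15, p=361, q=15
  k=2: a=2, p=746, q=31

746/31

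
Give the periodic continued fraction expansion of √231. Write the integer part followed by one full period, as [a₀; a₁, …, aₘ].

a₀ = ⌊√231⌋ = 15.
With m₀=0, d₀=1 and mₖ₊₁ = dₖaₖ − mₖ, dₖ₊₁ = (n − mₖ₊₁²)/dₖ, aₖ₊₁ = ⌊(a₀+mₖ₊₁)/dₖ₊₁⌋:
  k=1: m=15, d=6, a=5
  k=2: m=15, d=1, a=30
d=1 and a=2a₀=30 at k=2, so the next step gives (m, d) = (15, 6) again — its k=1 value — and the period has length 2.

[15; 5, 30]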